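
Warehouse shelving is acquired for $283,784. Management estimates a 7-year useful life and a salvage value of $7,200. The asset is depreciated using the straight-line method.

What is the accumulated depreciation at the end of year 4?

Depreciable base = $283,784 − $7,200 = $276,584.
Annual expense = $276,584 / 7 = $39,512.
End of year 1: book value $244,272.
End of year 2: book value $204,760.
End of year 3: book value $165,248.
End of year 4: book value $125,736.
Accumulated through year 4 = $283,784 − $125,736 = $158,048.

$158,048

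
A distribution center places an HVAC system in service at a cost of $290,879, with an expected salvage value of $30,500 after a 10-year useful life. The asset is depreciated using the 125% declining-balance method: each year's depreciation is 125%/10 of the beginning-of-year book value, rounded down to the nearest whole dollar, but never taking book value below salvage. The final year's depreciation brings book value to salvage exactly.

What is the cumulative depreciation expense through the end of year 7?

$176,650

Depreciable base = $290,879 − $30,500 = $260,379.
Year 1: ⌊$290,879 × 125%/10⌋ = $36,359. Book value $254,520.
Year 2: ⌊$254,520 × 125%/10⌋ = $31,815. Book value $222,705.
Year 3: ⌊$222,705 × 125%/10⌋ = $27,838. Book value $194,867.
Year 4: ⌊$194,867 × 125%/10⌋ = $24,358. Book value $170,509.
Year 5: ⌊$170,509 × 125%/10⌋ = $21,313. Book value $149,196.
Year 6: ⌊$149,196 × 125%/10⌋ = $18,649. Book value $130,547.
Year 7: ⌊$130,547 × 125%/10⌋ = $16,318. Book value $114,229.
Accumulated through year 7 = $290,879 − $114,229 = $176,650.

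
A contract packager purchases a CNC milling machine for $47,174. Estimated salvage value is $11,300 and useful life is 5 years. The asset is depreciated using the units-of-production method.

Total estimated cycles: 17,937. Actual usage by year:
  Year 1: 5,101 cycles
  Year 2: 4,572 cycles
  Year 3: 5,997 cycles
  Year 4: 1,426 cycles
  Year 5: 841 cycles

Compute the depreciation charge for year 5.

$1,682

Depreciable base = $47,174 − $11,300 = $35,874.
Rate = $35,874 / 17,937 cycles = $2 per cycle.
Year 1: 5,101 × $2 = $10,202. Book value $36,972.
Year 2: 4,572 × $2 = $9,144. Book value $27,828.
Year 3: 5,997 × $2 = $11,994. Book value $15,834.
Year 4: 1,426 × $2 = $2,852. Book value $12,982.
Year 5: 841 × $2 = $1,682. Book value $11,300.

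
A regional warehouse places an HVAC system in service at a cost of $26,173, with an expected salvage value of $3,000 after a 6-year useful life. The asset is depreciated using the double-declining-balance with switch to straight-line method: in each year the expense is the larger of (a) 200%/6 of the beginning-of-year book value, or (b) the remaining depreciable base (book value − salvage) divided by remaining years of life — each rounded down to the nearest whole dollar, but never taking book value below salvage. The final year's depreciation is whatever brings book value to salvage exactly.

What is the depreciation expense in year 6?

Depreciable base = $26,173 − $3,000 = $23,173.
Year 1: DB = ⌊$26,173 × 200%/6⌋ = $8,724; SL = ⌊$23,173/6⌋ = $3,862 → take DB $8,724. Book value $17,449.
Year 2: DB = ⌊$17,449 × 200%/6⌋ = $5,816; SL = ⌊$14,449/5⌋ = $2,889 → take DB $5,816. Book value $11,633.
Year 3: DB = ⌊$11,633 × 200%/6⌋ = $3,877; SL = ⌊$8,633/4⌋ = $2,158 → take DB $3,877. Book value $7,756.
Year 4: DB = ⌊$7,756 × 200%/6⌋ = $2,585; SL = ⌊$4,756/3⌋ = $1,585 → take DB $2,585. Book value $5,171.
Year 5: DB = ⌊$5,171 × 200%/6⌋ = $1,723; SL = ⌊$2,171/2⌋ = $1,085 → take DB $1,723. Book value $3,448.
Year 6 (final): $3,448 − $3,000 = $448. Book value $3,000.

$448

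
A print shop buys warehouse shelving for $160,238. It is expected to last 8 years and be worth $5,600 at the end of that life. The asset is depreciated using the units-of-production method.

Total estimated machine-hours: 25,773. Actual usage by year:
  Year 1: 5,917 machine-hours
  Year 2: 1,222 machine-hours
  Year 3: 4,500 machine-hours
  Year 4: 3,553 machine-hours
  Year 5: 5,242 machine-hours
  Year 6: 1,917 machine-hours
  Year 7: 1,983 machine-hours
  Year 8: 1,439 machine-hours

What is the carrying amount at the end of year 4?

Depreciable base = $160,238 − $5,600 = $154,638.
Rate = $154,638 / 25,773 machine-hours = $6 per machine-hour.
Year 1: 5,917 × $6 = $35,502. Book value $124,736.
Year 2: 1,222 × $6 = $7,332. Book value $117,404.
Year 3: 4,500 × $6 = $27,000. Book value $90,404.
Year 4: 3,553 × $6 = $21,318. Book value $69,086.

$69,086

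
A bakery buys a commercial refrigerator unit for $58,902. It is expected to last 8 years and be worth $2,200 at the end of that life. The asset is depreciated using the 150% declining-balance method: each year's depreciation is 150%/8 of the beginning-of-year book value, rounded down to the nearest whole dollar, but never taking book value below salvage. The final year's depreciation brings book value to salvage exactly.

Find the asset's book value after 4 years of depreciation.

Depreciable base = $58,902 − $2,200 = $56,702.
Year 1: ⌊$58,902 × 150%/8⌋ = $11,044. Book value $47,858.
Year 2: ⌊$47,858 × 150%/8⌋ = $8,973. Book value $38,885.
Year 3: ⌊$38,885 × 150%/8⌋ = $7,290. Book value $31,595.
Year 4: ⌊$31,595 × 150%/8⌋ = $5,924. Book value $25,671.

$25,671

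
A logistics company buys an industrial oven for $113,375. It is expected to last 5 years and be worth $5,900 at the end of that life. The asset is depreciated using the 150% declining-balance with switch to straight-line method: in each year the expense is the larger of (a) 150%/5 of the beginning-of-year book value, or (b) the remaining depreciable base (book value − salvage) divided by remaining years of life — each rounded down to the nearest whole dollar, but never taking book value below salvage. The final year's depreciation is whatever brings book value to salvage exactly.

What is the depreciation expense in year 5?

Depreciable base = $113,375 − $5,900 = $107,475.
Year 1: DB = ⌊$113,375 × 150%/5⌋ = $34,012; SL = ⌊$107,475/5⌋ = $21,495 → take DB $34,012. Book value $79,363.
Year 2: DB = ⌊$79,363 × 150%/5⌋ = $23,808; SL = ⌊$73,463/4⌋ = $18,365 → take DB $23,808. Book value $55,555.
Year 3: DB = ⌊$55,555 × 150%/5⌋ = $16,666; SL = ⌊$49,655/3⌋ = $16,551 → take DB $16,666. Book value $38,889.
Year 4: DB = ⌊$38,889 × 150%/5⌋ = $11,666; SL = ⌊$32,989/2⌋ = $16,494 → take SL $16,494. Book value $22,395.
Year 5 (final): $22,395 − $5,900 = $16,495. Book value $5,900.

$16,495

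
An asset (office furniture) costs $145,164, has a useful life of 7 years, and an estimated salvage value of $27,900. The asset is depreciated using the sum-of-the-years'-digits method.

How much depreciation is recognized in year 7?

$4,188

Depreciable base = $145,164 − $27,900 = $117,264.
Sum of the years' digits = 7+6+5+4+3+2+1 = 28.
Year 1: $117,264 × 7/28 = $29,316. Book value $115,848.
Year 2: $117,264 × 6/28 = $25,128. Book value $90,720.
Year 3: $117,264 × 5/28 = $20,940. Book value $69,780.
Year 4: $117,264 × 4/28 = $16,752. Book value $53,028.
Year 5: $117,264 × 3/28 = $12,564. Book value $40,464.
Year 6: $117,264 × 2/28 = $8,376. Book value $32,088.
Year 7: $117,264 × 1/28 = $4,188. Book value $27,900.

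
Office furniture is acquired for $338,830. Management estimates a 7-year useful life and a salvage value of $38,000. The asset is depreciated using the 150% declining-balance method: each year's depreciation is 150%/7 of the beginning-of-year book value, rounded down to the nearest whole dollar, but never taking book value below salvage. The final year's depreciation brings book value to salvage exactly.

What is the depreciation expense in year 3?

Depreciable base = $338,830 − $38,000 = $300,830.
Year 1: ⌊$338,830 × 150%/7⌋ = $72,606. Book value $266,224.
Year 2: ⌊$266,224 × 150%/7⌋ = $57,048. Book value $209,176.
Year 3: ⌊$209,176 × 150%/7⌋ = $44,823. Book value $164,353.

$44,823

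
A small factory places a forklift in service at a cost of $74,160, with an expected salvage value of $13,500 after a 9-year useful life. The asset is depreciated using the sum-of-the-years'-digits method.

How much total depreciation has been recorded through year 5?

Depreciable base = $74,160 − $13,500 = $60,660.
Sum of the years' digits = 9+8+7+6+5+4+3+2+1 = 45.
Year 1: $60,660 × 9/45 = $12,132. Book value $62,028.
Year 2: $60,660 × 8/45 = $10,784. Book value $51,244.
Year 3: $60,660 × 7/45 = $9,436. Book value $41,808.
Year 4: $60,660 × 6/45 = $8,088. Book value $33,720.
Year 5: $60,660 × 5/45 = $6,740. Book value $26,980.
Accumulated through year 5 = $74,160 − $26,980 = $47,180.

$47,180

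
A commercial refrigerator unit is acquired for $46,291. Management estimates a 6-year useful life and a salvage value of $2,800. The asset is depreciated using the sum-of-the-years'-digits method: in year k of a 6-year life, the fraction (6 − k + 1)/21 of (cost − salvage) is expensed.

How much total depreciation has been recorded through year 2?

$22,781

Depreciable base = $46,291 − $2,800 = $43,491.
Sum of the years' digits = 6+5+4+3+2+1 = 21.
Year 1: $43,491 × 6/21 = $12,426. Book value $33,865.
Year 2: $43,491 × 5/21 = $10,355. Book value $23,510.
Accumulated through year 2 = $46,291 − $23,510 = $22,781.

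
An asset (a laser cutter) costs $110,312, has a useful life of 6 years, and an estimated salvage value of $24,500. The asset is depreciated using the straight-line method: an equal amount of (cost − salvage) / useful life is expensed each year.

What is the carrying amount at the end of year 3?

Depreciable base = $110,312 − $24,500 = $85,812.
Annual expense = $85,812 / 6 = $14,302.
End of year 1: book value $96,010.
End of year 2: book value $81,708.
End of year 3: book value $67,406.

$67,406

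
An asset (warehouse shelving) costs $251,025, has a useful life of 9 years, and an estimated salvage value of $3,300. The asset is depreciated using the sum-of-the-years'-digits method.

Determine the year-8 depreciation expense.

Depreciable base = $251,025 − $3,300 = $247,725.
Sum of the years' digits = 9+8+7+6+5+4+3+2+1 = 45.
Year 1: $247,725 × 9/45 = $49,545. Book value $201,480.
Year 2: $247,725 × 8/45 = $44,040. Book value $157,440.
Year 3: $247,725 × 7/45 = $38,535. Book value $118,905.
Year 4: $247,725 × 6/45 = $33,030. Book value $85,875.
Year 5: $247,725 × 5/45 = $27,525. Book value $58,350.
Year 6: $247,725 × 4/45 = $22,020. Book value $36,330.
Year 7: $247,725 × 3/45 = $16,515. Book value $19,815.
Year 8: $247,725 × 2/45 = $11,010. Book value $8,805.

$11,010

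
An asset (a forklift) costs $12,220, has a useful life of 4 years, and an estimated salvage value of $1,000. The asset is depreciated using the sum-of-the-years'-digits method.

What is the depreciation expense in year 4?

Depreciable base = $12,220 − $1,000 = $11,220.
Sum of the years' digits = 4+3+2+1 = 10.
Year 1: $11,220 × 4/10 = $4,488. Book value $7,732.
Year 2: $11,220 × 3/10 = $3,366. Book value $4,366.
Year 3: $11,220 × 2/10 = $2,244. Book value $2,122.
Year 4: $11,220 × 1/10 = $1,122. Book value $1,000.

$1,122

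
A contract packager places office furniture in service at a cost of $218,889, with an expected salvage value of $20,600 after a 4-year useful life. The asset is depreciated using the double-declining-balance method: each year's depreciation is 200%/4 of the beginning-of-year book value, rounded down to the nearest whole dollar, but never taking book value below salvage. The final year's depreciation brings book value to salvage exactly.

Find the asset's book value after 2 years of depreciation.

Depreciable base = $218,889 − $20,600 = $198,289.
Year 1: ⌊$218,889 × 200%/4⌋ = $109,444. Book value $109,445.
Year 2: ⌊$109,445 × 200%/4⌋ = $54,722. Book value $54,723.

$54,723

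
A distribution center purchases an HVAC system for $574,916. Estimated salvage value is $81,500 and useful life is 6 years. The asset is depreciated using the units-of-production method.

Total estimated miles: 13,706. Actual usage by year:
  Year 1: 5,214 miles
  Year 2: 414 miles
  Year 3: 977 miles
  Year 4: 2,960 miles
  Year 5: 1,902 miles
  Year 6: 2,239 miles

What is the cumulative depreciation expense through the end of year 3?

Depreciable base = $574,916 − $81,500 = $493,416.
Rate = $493,416 / 13,706 miles = $36 per mile.
Year 1: 5,214 × $36 = $187,704. Book value $387,212.
Year 2: 414 × $36 = $14,904. Book value $372,308.
Year 3: 977 × $36 = $35,172. Book value $337,136.
Accumulated through year 3 = $574,916 − $337,136 = $237,780.

$237,780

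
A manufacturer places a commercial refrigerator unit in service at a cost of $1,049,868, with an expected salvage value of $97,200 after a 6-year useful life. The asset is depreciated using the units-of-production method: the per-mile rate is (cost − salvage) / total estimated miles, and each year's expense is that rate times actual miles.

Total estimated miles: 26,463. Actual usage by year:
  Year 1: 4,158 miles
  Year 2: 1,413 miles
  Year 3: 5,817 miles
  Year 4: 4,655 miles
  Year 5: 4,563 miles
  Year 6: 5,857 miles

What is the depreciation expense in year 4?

Depreciable base = $1,049,868 − $97,200 = $952,668.
Rate = $952,668 / 26,463 miles = $36 per mile.
Year 1: 4,158 × $36 = $149,688. Book value $900,180.
Year 2: 1,413 × $36 = $50,868. Book value $849,312.
Year 3: 5,817 × $36 = $209,412. Book value $639,900.
Year 4: 4,655 × $36 = $167,580. Book value $472,320.

$167,580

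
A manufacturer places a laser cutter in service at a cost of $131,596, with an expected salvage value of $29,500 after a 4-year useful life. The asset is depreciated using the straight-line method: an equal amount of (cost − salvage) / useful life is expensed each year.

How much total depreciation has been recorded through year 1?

$25,524

Depreciable base = $131,596 − $29,500 = $102,096.
Annual expense = $102,096 / 4 = $25,524.
End of year 1: book value $106,072.
Accumulated through year 1 = $131,596 − $106,072 = $25,524.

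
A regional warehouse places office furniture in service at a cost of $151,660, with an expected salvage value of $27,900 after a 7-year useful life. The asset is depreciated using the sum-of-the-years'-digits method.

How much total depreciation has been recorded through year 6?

$119,340

Depreciable base = $151,660 − $27,900 = $123,760.
Sum of the years' digits = 7+6+5+4+3+2+1 = 28.
Year 1: $123,760 × 7/28 = $30,940. Book value $120,720.
Year 2: $123,760 × 6/28 = $26,520. Book value $94,200.
Year 3: $123,760 × 5/28 = $22,100. Book value $72,100.
Year 4: $123,760 × 4/28 = $17,680. Book value $54,420.
Year 5: $123,760 × 3/28 = $13,260. Book value $41,160.
Year 6: $123,760 × 2/28 = $8,840. Book value $32,320.
Accumulated through year 6 = $151,660 − $32,320 = $119,340.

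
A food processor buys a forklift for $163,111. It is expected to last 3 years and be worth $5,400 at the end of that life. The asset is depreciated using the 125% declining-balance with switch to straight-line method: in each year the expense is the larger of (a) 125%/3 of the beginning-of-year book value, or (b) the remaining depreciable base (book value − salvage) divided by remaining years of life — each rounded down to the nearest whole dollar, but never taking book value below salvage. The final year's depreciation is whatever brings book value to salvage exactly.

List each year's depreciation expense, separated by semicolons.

Depreciable base = $163,111 − $5,400 = $157,711.
Year 1: DB = ⌊$163,111 × 125%/3⌋ = $67,962; SL = ⌊$157,711/3⌋ = $52,570 → take DB $67,962. Book value $95,149.
Year 2: DB = ⌊$95,149 × 125%/3⌋ = $39,645; SL = ⌊$89,749/2⌋ = $44,874 → take SL $44,874. Book value $50,275.
Year 3 (final): $50,275 − $5,400 = $44,875. Book value $5,400.

$67,962; $44,874; $44,875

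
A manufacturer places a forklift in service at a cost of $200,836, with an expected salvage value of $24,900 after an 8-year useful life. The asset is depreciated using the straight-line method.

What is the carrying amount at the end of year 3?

$134,860

Depreciable base = $200,836 − $24,900 = $175,936.
Annual expense = $175,936 / 8 = $21,992.
End of year 1: book value $178,844.
End of year 2: book value $156,852.
End of year 3: book value $134,860.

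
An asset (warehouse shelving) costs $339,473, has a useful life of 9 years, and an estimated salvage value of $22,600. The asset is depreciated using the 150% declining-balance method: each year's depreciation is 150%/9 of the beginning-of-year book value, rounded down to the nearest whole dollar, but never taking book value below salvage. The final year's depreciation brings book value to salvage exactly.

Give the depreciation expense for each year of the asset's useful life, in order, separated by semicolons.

$56,578; $47,149; $39,291; $32,742; $27,285; $22,738; $18,948; $15,790; $56,352

Depreciable base = $339,473 − $22,600 = $316,873.
Year 1: ⌊$339,473 × 150%/9⌋ = $56,578. Book value $282,895.
Year 2: ⌊$282,895 × 150%/9⌋ = $47,149. Book value $235,746.
Year 3: ⌊$235,746 × 150%/9⌋ = $39,291. Book value $196,455.
Year 4: ⌊$196,455 × 150%/9⌋ = $32,742. Book value $163,713.
Year 5: ⌊$163,713 × 150%/9⌋ = $27,285. Book value $136,428.
Year 6: ⌊$136,428 × 150%/9⌋ = $22,738. Book value $113,690.
Year 7: ⌊$113,690 × 150%/9⌋ = $18,948. Book value $94,742.
Year 8: ⌊$94,742 × 150%/9⌋ = $15,790. Book value $78,952.
Year 9 (final): $78,952 − $22,600 = $56,352. Book value $22,600.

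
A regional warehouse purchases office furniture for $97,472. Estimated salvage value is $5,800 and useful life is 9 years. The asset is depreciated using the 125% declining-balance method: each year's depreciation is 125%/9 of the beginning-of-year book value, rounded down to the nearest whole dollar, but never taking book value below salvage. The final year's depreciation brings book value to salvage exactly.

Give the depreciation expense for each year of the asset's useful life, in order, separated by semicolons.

$13,537; $11,657; $10,038; $8,644; $7,443; $6,410; $5,519; $4,753; $23,671

Depreciable base = $97,472 − $5,800 = $91,672.
Year 1: ⌊$97,472 × 125%/9⌋ = $13,537. Book value $83,935.
Year 2: ⌊$83,935 × 125%/9⌋ = $11,657. Book value $72,278.
Year 3: ⌊$72,278 × 125%/9⌋ = $10,038. Book value $62,240.
Year 4: ⌊$62,240 × 125%/9⌋ = $8,644. Book value $53,596.
Year 5: ⌊$53,596 × 125%/9⌋ = $7,443. Book value $46,153.
Year 6: ⌊$46,153 × 125%/9⌋ = $6,410. Book value $39,743.
Year 7: ⌊$39,743 × 125%/9⌋ = $5,519. Book value $34,224.
Year 8: ⌊$34,224 × 125%/9⌋ = $4,753. Book value $29,471.
Year 9 (final): $29,471 − $5,800 = $23,671. Book value $5,800.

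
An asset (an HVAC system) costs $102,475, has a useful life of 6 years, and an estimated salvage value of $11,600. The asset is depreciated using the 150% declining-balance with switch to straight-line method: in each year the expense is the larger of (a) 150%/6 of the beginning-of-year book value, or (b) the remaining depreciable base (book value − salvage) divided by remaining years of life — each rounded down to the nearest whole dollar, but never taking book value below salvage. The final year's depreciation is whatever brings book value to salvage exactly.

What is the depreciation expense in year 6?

Depreciable base = $102,475 − $11,600 = $90,875.
Year 1: DB = ⌊$102,475 × 150%/6⌋ = $25,618; SL = ⌊$90,875/6⌋ = $15,145 → take DB $25,618. Book value $76,857.
Year 2: DB = ⌊$76,857 × 150%/6⌋ = $19,214; SL = ⌊$65,257/5⌋ = $13,051 → take DB $19,214. Book value $57,643.
Year 3: DB = ⌊$57,643 × 150%/6⌋ = $14,410; SL = ⌊$46,043/4⌋ = $11,510 → take DB $14,410. Book value $43,233.
Year 4: DB = ⌊$43,233 × 150%/6⌋ = $10,808; SL = ⌊$31,633/3⌋ = $10,544 → take DB $10,808. Book value $32,425.
Year 5: DB = ⌊$32,425 × 150%/6⌋ = $8,106; SL = ⌊$20,825/2⌋ = $10,412 → take SL $10,412. Book value $22,013.
Year 6 (final): $22,013 − $11,600 = $10,413. Book value $11,600.

$10,413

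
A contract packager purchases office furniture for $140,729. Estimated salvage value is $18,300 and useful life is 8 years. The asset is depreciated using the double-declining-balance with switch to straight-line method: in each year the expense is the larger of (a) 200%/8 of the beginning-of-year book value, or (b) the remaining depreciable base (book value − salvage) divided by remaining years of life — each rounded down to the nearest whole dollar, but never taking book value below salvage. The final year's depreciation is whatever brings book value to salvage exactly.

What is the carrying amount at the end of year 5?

$33,397

Depreciable base = $140,729 − $18,300 = $122,429.
Year 1: DB = ⌊$140,729 × 200%/8⌋ = $35,182; SL = ⌊$122,429/8⌋ = $15,303 → take DB $35,182. Book value $105,547.
Year 2: DB = ⌊$105,547 × 200%/8⌋ = $26,386; SL = ⌊$87,247/7⌋ = $12,463 → take DB $26,386. Book value $79,161.
Year 3: DB = ⌊$79,161 × 200%/8⌋ = $19,790; SL = ⌊$60,861/6⌋ = $10,143 → take DB $19,790. Book value $59,371.
Year 4: DB = ⌊$59,371 × 200%/8⌋ = $14,842; SL = ⌊$41,071/5⌋ = $8,214 → take DB $14,842. Book value $44,529.
Year 5: DB = ⌊$44,529 × 200%/8⌋ = $11,132; SL = ⌊$26,229/4⌋ = $6,557 → take DB $11,132. Book value $33,397.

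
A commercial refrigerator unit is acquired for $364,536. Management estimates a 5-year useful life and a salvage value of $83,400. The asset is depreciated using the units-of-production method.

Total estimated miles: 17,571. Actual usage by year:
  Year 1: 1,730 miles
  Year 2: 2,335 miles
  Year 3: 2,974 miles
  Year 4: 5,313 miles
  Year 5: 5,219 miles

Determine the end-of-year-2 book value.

Depreciable base = $364,536 − $83,400 = $281,136.
Rate = $281,136 / 17,571 miles = $16 per mile.
Year 1: 1,730 × $16 = $27,680. Book value $336,856.
Year 2: 2,335 × $16 = $37,360. Book value $299,496.

$299,496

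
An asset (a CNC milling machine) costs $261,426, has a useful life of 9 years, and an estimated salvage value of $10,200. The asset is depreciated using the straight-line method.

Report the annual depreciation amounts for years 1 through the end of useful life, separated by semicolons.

Depreciable base = $261,426 − $10,200 = $251,226.
Annual expense = $251,226 / 9 = $27,914.
End of year 1: book value $233,512.
End of year 2: book value $205,598.
End of year 3: book value $177,684.
End of year 4: book value $149,770.
End of year 5: book value $121,856.
End of year 6: book value $93,942.
End of year 7: book value $66,028.
End of year 8: book value $38,114.
End of year 9: book value $10,200.

$27,914; $27,914; $27,914; $27,914; $27,914; $27,914; $27,914; $27,914; $27,914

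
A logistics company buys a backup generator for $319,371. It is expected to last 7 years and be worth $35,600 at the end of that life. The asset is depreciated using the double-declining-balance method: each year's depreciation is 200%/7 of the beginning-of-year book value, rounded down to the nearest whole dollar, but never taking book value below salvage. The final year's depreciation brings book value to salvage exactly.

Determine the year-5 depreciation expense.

$23,753

Depreciable base = $319,371 − $35,600 = $283,771.
Year 1: ⌊$319,371 × 200%/7⌋ = $91,248. Book value $228,123.
Year 2: ⌊$228,123 × 200%/7⌋ = $65,178. Book value $162,945.
Year 3: ⌊$162,945 × 200%/7⌋ = $46,555. Book value $116,390.
Year 4: ⌊$116,390 × 200%/7⌋ = $33,254. Book value $83,136.
Year 5: ⌊$83,136 × 200%/7⌋ = $23,753. Book value $59,383.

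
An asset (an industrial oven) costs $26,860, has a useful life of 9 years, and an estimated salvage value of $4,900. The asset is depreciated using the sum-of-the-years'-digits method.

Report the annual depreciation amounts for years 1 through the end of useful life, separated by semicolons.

Depreciable base = $26,860 − $4,900 = $21,960.
Sum of the years' digits = 9+8+7+6+5+4+3+2+1 = 45.
Year 1: $21,960 × 9/45 = $4,392. Book value $22,468.
Year 2: $21,960 × 8/45 = $3,904. Book value $18,564.
Year 3: $21,960 × 7/45 = $3,416. Book value $15,148.
Year 4: $21,960 × 6/45 = $2,928. Book value $12,220.
Year 5: $21,960 × 5/45 = $2,440. Book value $9,780.
Year 6: $21,960 × 4/45 = $1,952. Book value $7,828.
Year 7: $21,960 × 3/45 = $1,464. Book value $6,364.
Year 8: $21,960 × 2/45 = $976. Book value $5,388.
Year 9: $21,960 × 1/45 = $488. Book value $4,900.

$4,392; $3,904; $3,416; $2,928; $2,440; $1,952; $1,464; $976; $488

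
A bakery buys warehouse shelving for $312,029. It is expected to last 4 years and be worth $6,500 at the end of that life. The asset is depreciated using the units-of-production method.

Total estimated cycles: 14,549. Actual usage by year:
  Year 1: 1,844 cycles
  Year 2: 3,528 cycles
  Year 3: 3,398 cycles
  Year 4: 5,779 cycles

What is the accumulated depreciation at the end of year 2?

$112,812

Depreciable base = $312,029 − $6,500 = $305,529.
Rate = $305,529 / 14,549 cycles = $21 per cycle.
Year 1: 1,844 × $21 = $38,724. Book value $273,305.
Year 2: 3,528 × $21 = $74,088. Book value $199,217.
Accumulated through year 2 = $312,029 − $199,217 = $112,812.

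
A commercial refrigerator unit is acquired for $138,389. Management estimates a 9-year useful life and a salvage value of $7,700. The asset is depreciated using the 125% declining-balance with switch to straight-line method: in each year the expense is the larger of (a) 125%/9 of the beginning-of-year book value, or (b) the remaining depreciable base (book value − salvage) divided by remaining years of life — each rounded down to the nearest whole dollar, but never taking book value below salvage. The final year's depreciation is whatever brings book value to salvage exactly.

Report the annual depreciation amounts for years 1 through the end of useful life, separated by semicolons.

Depreciable base = $138,389 − $7,700 = $130,689.
Year 1: DB = ⌊$138,389 × 125%/9⌋ = $19,220; SL = ⌊$130,689/9⌋ = $14,521 → take DB $19,220. Book value $119,169.
Year 2: DB = ⌊$119,169 × 125%/9⌋ = $16,551; SL = ⌊$111,469/8⌋ = $13,933 → take DB $16,551. Book value $102,618.
Year 3: DB = ⌊$102,618 × 125%/9⌋ = $14,252; SL = ⌊$94,918/7⌋ = $13,559 → take DB $14,252. Book value $88,366.
Year 4: DB = ⌊$88,366 × 125%/9⌋ = $12,273; SL = ⌊$80,666/6⌋ = $13,444 → take SL $13,444. Book value $74,922.
Year 5: DB = ⌊$74,922 × 125%/9⌋ = $10,405; SL = ⌊$67,222/5⌋ = $13,444 → take SL $13,444. Book value $61,478.
Year 6: DB = ⌊$61,478 × 125%/9⌋ = $8,538; SL = ⌊$53,778/4⌋ = $13,444 → take SL $13,444. Book value $48,034.
Year 7: DB = ⌊$48,034 × 125%/9⌋ = $6,671; SL = ⌊$40,334/3⌋ = $13,444 → take SL $13,444. Book value $34,590.
Year 8: DB = ⌊$34,590 × 125%/9⌋ = $4,804; SL = ⌊$26,890/2⌋ = $13,445 → take SL $13,445. Book value $21,145.
Year 9 (final): $21,145 − $7,700 = $13,445. Book value $7,700.

$19,220; $16,551; $14,252; $13,444; $13,444; $13,444; $13,444; $13,445; $13,445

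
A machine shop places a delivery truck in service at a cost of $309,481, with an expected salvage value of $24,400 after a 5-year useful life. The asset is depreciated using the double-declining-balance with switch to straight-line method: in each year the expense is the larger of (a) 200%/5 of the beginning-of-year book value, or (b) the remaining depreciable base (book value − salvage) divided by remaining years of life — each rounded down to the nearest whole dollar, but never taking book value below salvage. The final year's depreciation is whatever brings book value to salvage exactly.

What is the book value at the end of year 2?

Depreciable base = $309,481 − $24,400 = $285,081.
Year 1: DB = ⌊$309,481 × 200%/5⌋ = $123,792; SL = ⌊$285,081/5⌋ = $57,016 → take DB $123,792. Book value $185,689.
Year 2: DB = ⌊$185,689 × 200%/5⌋ = $74,275; SL = ⌊$161,289/4⌋ = $40,322 → take DB $74,275. Book value $111,414.

$111,414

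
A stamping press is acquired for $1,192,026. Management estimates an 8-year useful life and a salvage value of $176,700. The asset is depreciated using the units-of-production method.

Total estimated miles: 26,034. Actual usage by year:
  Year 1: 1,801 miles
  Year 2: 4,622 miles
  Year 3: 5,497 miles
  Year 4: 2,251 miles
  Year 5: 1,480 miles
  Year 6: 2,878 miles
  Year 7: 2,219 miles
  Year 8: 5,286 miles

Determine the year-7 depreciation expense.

$86,541

Depreciable base = $1,192,026 − $176,700 = $1,015,326.
Rate = $1,015,326 / 26,034 miles = $39 per mile.
Year 1: 1,801 × $39 = $70,239. Book value $1,121,787.
Year 2: 4,622 × $39 = $180,258. Book value $941,529.
Year 3: 5,497 × $39 = $214,383. Book value $727,146.
Year 4: 2,251 × $39 = $87,789. Book value $639,357.
Year 5: 1,480 × $39 = $57,720. Book value $581,637.
Year 6: 2,878 × $39 = $112,242. Book value $469,395.
Year 7: 2,219 × $39 = $86,541. Book value $382,854.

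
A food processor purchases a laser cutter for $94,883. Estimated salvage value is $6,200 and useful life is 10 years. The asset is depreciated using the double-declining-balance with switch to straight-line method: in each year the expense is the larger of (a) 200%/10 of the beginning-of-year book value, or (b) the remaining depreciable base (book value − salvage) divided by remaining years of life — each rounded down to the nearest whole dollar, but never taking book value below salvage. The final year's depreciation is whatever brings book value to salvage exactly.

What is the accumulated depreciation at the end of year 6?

$70,009

Depreciable base = $94,883 − $6,200 = $88,683.
Year 1: DB = ⌊$94,883 × 200%/10⌋ = $18,976; SL = ⌊$88,683/10⌋ = $8,868 → take DB $18,976. Book value $75,907.
Year 2: DB = ⌊$75,907 × 200%/10⌋ = $15,181; SL = ⌊$69,707/9⌋ = $7,745 → take DB $15,181. Book value $60,726.
Year 3: DB = ⌊$60,726 × 200%/10⌋ = $12,145; SL = ⌊$54,526/8⌋ = $6,815 → take DB $12,145. Book value $48,581.
Year 4: DB = ⌊$48,581 × 200%/10⌋ = $9,716; SL = ⌊$42,381/7⌋ = $6,054 → take DB $9,716. Book value $38,865.
Year 5: DB = ⌊$38,865 × 200%/10⌋ = $7,773; SL = ⌊$32,665/6⌋ = $5,444 → take DB $7,773. Book value $31,092.
Year 6: DB = ⌊$31,092 × 200%/10⌋ = $6,218; SL = ⌊$24,892/5⌋ = $4,978 → take DB $6,218. Book value $24,874.
Accumulated through year 6 = $94,883 − $24,874 = $70,009.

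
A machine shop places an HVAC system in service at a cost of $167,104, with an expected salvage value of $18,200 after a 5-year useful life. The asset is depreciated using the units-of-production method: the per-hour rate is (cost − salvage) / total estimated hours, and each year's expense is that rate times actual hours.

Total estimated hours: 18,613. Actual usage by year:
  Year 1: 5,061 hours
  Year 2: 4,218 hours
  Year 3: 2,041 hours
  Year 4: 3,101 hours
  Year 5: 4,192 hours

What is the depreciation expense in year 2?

$33,744

Depreciable base = $167,104 − $18,200 = $148,904.
Rate = $148,904 / 18,613 hours = $8 per hour.
Year 1: 5,061 × $8 = $40,488. Book value $126,616.
Year 2: 4,218 × $8 = $33,744. Book value $92,872.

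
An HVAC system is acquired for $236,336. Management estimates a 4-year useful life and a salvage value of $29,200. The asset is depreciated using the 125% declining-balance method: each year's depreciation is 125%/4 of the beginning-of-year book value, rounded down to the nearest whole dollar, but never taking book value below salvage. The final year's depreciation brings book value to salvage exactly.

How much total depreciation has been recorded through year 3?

$159,538

Depreciable base = $236,336 − $29,200 = $207,136.
Year 1: ⌊$236,336 × 125%/4⌋ = $73,855. Book value $162,481.
Year 2: ⌊$162,481 × 125%/4⌋ = $50,775. Book value $111,706.
Year 3: ⌊$111,706 × 125%/4⌋ = $34,908. Book value $76,798.
Accumulated through year 3 = $236,336 − $76,798 = $159,538.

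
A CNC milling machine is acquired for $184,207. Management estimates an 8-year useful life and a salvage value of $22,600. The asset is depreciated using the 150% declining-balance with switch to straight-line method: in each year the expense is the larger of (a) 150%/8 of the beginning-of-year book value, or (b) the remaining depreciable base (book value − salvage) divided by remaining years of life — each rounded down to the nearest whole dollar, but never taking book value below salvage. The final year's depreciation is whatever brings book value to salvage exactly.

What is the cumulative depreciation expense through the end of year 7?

Depreciable base = $184,207 − $22,600 = $161,607.
Year 1: DB = ⌊$184,207 × 150%/8⌋ = $34,538; SL = ⌊$161,607/8⌋ = $20,200 → take DB $34,538. Book value $149,669.
Year 2: DB = ⌊$149,669 × 150%/8⌋ = $28,062; SL = ⌊$127,069/7⌋ = $18,152 → take DB $28,062. Book value $121,607.
Year 3: DB = ⌊$121,607 × 150%/8⌋ = $22,801; SL = ⌊$99,007/6⌋ = $16,501 → take DB $22,801. Book value $98,806.
Year 4: DB = ⌊$98,806 × 150%/8⌋ = $18,526; SL = ⌊$76,206/5⌋ = $15,241 → take DB $18,526. Book value $80,280.
Year 5: DB = ⌊$80,280 × 150%/8⌋ = $15,052; SL = ⌊$57,680/4⌋ = $14,420 → take DB $15,052. Book value $65,228.
Year 6: DB = ⌊$65,228 × 150%/8⌋ = $12,230; SL = ⌊$42,628/3⌋ = $14,209 → take SL $14,209. Book value $51,019.
Year 7: DB = ⌊$51,019 × 150%/8⌋ = $9,566; SL = ⌊$28,419/2⌋ = $14,209 → take SL $14,209. Book value $36,810.
Accumulated through year 7 = $184,207 − $36,810 = $147,397.

$147,397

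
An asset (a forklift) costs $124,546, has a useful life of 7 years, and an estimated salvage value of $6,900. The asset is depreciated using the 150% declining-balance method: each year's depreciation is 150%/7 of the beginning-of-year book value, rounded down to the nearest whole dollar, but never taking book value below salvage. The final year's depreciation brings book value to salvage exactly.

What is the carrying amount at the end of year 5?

$37,297

Depreciable base = $124,546 − $6,900 = $117,646.
Year 1: ⌊$124,546 × 150%/7⌋ = $26,688. Book value $97,858.
Year 2: ⌊$97,858 × 150%/7⌋ = $20,969. Book value $76,889.
Year 3: ⌊$76,889 × 150%/7⌋ = $16,476. Book value $60,413.
Year 4: ⌊$60,413 × 150%/7⌋ = $12,945. Book value $47,468.
Year 5: ⌊$47,468 × 150%/7⌋ = $10,171. Book value $37,297.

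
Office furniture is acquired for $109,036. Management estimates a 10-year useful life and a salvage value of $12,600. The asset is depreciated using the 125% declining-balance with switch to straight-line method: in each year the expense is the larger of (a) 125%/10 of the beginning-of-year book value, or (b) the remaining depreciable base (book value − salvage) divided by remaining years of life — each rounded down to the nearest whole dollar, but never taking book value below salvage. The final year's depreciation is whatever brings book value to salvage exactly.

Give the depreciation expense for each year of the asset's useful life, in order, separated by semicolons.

Depreciable base = $109,036 − $12,600 = $96,436.
Year 1: DB = ⌊$109,036 × 125%/10⌋ = $13,629; SL = ⌊$96,436/10⌋ = $9,643 → take DB $13,629. Book value $95,407.
Year 2: DB = ⌊$95,407 × 125%/10⌋ = $11,925; SL = ⌊$82,807/9⌋ = $9,200 → take DB $11,925. Book value $83,482.
Year 3: DB = ⌊$83,482 × 125%/10⌋ = $10,435; SL = ⌊$70,882/8⌋ = $8,860 → take DB $10,435. Book value $73,047.
Year 4: DB = ⌊$73,047 × 125%/10⌋ = $9,130; SL = ⌊$60,447/7⌋ = $8,635 → take DB $9,130. Book value $63,917.
Year 5: DB = ⌊$63,917 × 125%/10⌋ = $7,989; SL = ⌊$51,317/6⌋ = $8,552 → take SL $8,552. Book value $55,365.
Year 6: DB = ⌊$55,365 × 125%/10⌋ = $6,920; SL = ⌊$42,765/5⌋ = $8,553 → take SL $8,553. Book value $46,812.
Year 7: DB = ⌊$46,812 × 125%/10⌋ = $5,851; SL = ⌊$34,212/4⌋ = $8,553 → take SL $8,553. Book value $38,259.
Year 8: DB = ⌊$38,259 × 125%/10⌋ = $4,782; SL = ⌊$25,659/3⌋ = $8,553 → take SL $8,553. Book value $29,706.
Year 9: DB = ⌊$29,706 × 125%/10⌋ = $3,713; SL = ⌊$17,106/2⌋ = $8,553 → take SL $8,553. Book value $21,153.
Year 10 (final): $21,153 − $12,600 = $8,553. Book value $12,600.

$13,629; $11,925; $10,435; $9,130; $8,552; $8,553; $8,553; $8,553; $8,553; $8,553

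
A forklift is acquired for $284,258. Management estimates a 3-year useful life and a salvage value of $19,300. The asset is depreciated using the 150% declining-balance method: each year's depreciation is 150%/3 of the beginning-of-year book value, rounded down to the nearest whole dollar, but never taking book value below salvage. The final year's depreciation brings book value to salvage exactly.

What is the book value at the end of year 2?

Depreciable base = $284,258 − $19,300 = $264,958.
Year 1: ⌊$284,258 × 150%/3⌋ = $142,129. Book value $142,129.
Year 2: ⌊$142,129 × 150%/3⌋ = $71,064. Book value $71,065.

$71,065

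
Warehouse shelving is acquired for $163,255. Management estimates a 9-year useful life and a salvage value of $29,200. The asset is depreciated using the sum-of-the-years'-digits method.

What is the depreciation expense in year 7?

Depreciable base = $163,255 − $29,200 = $134,055.
Sum of the years' digits = 9+8+7+6+5+4+3+2+1 = 45.
Year 1: $134,055 × 9/45 = $26,811. Book value $136,444.
Year 2: $134,055 × 8/45 = $23,832. Book value $112,612.
Year 3: $134,055 × 7/45 = $20,853. Book value $91,759.
Year 4: $134,055 × 6/45 = $17,874. Book value $73,885.
Year 5: $134,055 × 5/45 = $14,895. Book value $58,990.
Year 6: $134,055 × 4/45 = $11,916. Book value $47,074.
Year 7: $134,055 × 3/45 = $8,937. Book value $38,137.

$8,937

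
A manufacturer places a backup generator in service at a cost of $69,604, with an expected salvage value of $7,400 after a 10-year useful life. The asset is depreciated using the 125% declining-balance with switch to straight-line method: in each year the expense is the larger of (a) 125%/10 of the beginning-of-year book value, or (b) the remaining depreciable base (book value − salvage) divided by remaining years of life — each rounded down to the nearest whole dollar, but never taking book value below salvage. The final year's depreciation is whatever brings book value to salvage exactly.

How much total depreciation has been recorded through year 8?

$51,070

Depreciable base = $69,604 − $7,400 = $62,204.
Year 1: DB = ⌊$69,604 × 125%/10⌋ = $8,700; SL = ⌊$62,204/10⌋ = $6,220 → take DB $8,700. Book value $60,904.
Year 2: DB = ⌊$60,904 × 125%/10⌋ = $7,613; SL = ⌊$53,504/9⌋ = $5,944 → take DB $7,613. Book value $53,291.
Year 3: DB = ⌊$53,291 × 125%/10⌋ = $6,661; SL = ⌊$45,891/8⌋ = $5,736 → take DB $6,661. Book value $46,630.
Year 4: DB = ⌊$46,630 × 125%/10⌋ = $5,828; SL = ⌊$39,230/7⌋ = $5,604 → take DB $5,828. Book value $40,802.
Year 5: DB = ⌊$40,802 × 125%/10⌋ = $5,100; SL = ⌊$33,402/6⌋ = $5,567 → take SL $5,567. Book value $35,235.
Year 6: DB = ⌊$35,235 × 125%/10⌋ = $4,404; SL = ⌊$27,835/5⌋ = $5,567 → take SL $5,567. Book value $29,668.
Year 7: DB = ⌊$29,668 × 125%/10⌋ = $3,708; SL = ⌊$22,268/4⌋ = $5,567 → take SL $5,567. Book value $24,101.
Year 8: DB = ⌊$24,101 × 125%/10⌋ = $3,012; SL = ⌊$16,701/3⌋ = $5,567 → take SL $5,567. Book value $18,534.
Accumulated through year 8 = $69,604 − $18,534 = $51,070.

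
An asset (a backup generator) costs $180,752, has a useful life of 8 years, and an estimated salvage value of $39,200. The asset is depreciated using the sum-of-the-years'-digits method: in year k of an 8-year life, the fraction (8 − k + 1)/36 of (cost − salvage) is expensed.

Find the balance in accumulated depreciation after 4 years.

Depreciable base = $180,752 − $39,200 = $141,552.
Sum of the years' digits = 8+7+6+5+4+3+2+1 = 36.
Year 1: $141,552 × 8/36 = $31,456. Book value $149,296.
Year 2: $141,552 × 7/36 = $27,524. Book value $121,772.
Year 3: $141,552 × 6/36 = $23,592. Book value $98,180.
Year 4: $141,552 × 5/36 = $19,660. Book value $78,520.
Accumulated through year 4 = $180,752 − $78,520 = $102,232.

$102,232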